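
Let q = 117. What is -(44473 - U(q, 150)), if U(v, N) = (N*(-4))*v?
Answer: -114673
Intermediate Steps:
U(v, N) = -4*N*v (U(v, N) = (-4*N)*v = -4*N*v)
-(44473 - U(q, 150)) = -(44473 - (-4)*150*117) = -(44473 - 1*(-70200)) = -(44473 + 70200) = -1*114673 = -114673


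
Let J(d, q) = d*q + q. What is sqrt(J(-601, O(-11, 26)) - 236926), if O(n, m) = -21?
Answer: I*sqrt(224326) ≈ 473.63*I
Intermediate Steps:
J(d, q) = q + d*q
sqrt(J(-601, O(-11, 26)) - 236926) = sqrt(-21*(1 - 601) - 236926) = sqrt(-21*(-600) - 236926) = sqrt(12600 - 236926) = sqrt(-224326) = I*sqrt(224326)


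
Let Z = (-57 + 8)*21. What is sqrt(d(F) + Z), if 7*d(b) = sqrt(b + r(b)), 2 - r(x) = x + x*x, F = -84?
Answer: sqrt(-50421 + 7*I*sqrt(7054))/7 ≈ 0.18701 + 32.079*I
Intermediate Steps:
r(x) = 2 - x - x**2 (r(x) = 2 - (x + x*x) = 2 - (x + x**2) = 2 + (-x - x**2) = 2 - x - x**2)
d(b) = sqrt(2 - b**2)/7 (d(b) = sqrt(b + (2 - b - b**2))/7 = sqrt(2 - b**2)/7)
Z = -1029 (Z = -49*21 = -1029)
sqrt(d(F) + Z) = sqrt(sqrt(2 - 1*(-84)**2)/7 - 1029) = sqrt(sqrt(2 - 1*7056)/7 - 1029) = sqrt(sqrt(2 - 7056)/7 - 1029) = sqrt(sqrt(-7054)/7 - 1029) = sqrt((I*sqrt(7054))/7 - 1029) = sqrt(I*sqrt(7054)/7 - 1029) = sqrt(-1029 + I*sqrt(7054)/7)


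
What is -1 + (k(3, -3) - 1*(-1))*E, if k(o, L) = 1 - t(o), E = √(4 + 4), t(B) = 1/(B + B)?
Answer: -1 + 11*√2/3 ≈ 4.1854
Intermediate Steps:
t(B) = 1/(2*B)
E = 2*√2 (E = √8 = 2*√2 ≈ 2.8284)
k(o, L) = 1 - 1/(2*o)
-1 + (k(3, -3) - 1*(-1))*E = -1 + ((-½ + 3)/3 - 1*(-1))*(2*√2) = -1 + ((⅓)*(5/2) + 1)*(2*√2) = -1 + (⅚ + 1)*(2*√2) = -1 + 11*(2*√2)/6 = -1 + 11*√2/3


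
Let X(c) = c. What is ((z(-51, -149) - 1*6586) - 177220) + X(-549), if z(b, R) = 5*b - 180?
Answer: -184790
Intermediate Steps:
z(b, R) = -180 + 5*b
((z(-51, -149) - 1*6586) - 177220) + X(-549) = (((-180 + 5*(-51)) - 1*6586) - 177220) - 549 = (((-180 - 255) - 6586) - 177220) - 549 = ((-435 - 6586) - 177220) - 549 = (-7021 - 177220) - 549 = -184241 - 549 = -184790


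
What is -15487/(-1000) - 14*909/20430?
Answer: 3374149/227000 ≈ 14.864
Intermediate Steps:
-15487/(-1000) - 14*909/20430 = -15487*(-1/1000) - 12726*1/20430 = 15487/1000 - 707/1135 = 3374149/227000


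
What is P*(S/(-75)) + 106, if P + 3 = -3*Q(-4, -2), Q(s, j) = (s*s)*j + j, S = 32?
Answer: 1594/25 ≈ 63.760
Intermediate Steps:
Q(s, j) = j + j*s**2 (Q(s, j) = s**2*j + j = j*s**2 + j = j + j*s**2)
P = 99 (P = -3 - (-6)*(1 + (-4)**2) = -3 - (-6)*(1 + 16) = -3 - (-6)*17 = -3 - 3*(-34) = -3 + 102 = 99)
P*(S/(-75)) + 106 = 99*(32/(-75)) + 106 = 99*(32*(-1/75)) + 106 = 99*(-32/75) + 106 = -1056/25 + 106 = 1594/25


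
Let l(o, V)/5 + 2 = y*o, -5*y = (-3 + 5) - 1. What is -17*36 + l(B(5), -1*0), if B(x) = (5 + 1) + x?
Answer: -633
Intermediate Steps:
B(x) = 6 + x
y = -⅕ (y = -((-3 + 5) - 1)/5 = -(2 - 1)/5 = -⅕*1 = -⅕ ≈ -0.20000)
l(o, V) = -10 - o (l(o, V) = -10 + 5*(-o/5) = -10 - o)
-17*36 + l(B(5), -1*0) = -17*36 + (-10 - (6 + 5)) = -612 + (-10 - 1*11) = -612 + (-10 - 11) = -612 - 21 = -633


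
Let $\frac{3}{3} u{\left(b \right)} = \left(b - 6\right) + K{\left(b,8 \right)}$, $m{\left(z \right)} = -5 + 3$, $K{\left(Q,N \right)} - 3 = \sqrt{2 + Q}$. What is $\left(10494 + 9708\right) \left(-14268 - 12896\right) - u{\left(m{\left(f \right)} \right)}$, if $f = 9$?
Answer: $-548767123$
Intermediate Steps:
$K{\left(Q,N \right)} = 3 + \sqrt{2 + Q}$
$m{\left(z \right)} = -2$
$u{\left(b \right)} = -3 + b + \sqrt{2 + b}$ ($u{\left(b \right)} = \left(b - 6\right) + \left(3 + \sqrt{2 + b}\right) = \left(-6 + b\right) + \left(3 + \sqrt{2 + b}\right) = -3 + b + \sqrt{2 + b}$)
$\left(10494 + 9708\right) \left(-14268 - 12896\right) - u{\left(m{\left(f \right)} \right)} = \left(10494 + 9708\right) \left(-14268 - 12896\right) - \left(-3 - 2 + \sqrt{2 - 2}\right) = 20202 \left(-27164\right) - \left(-3 - 2 + \sqrt{0}\right) = -548767128 - \left(-3 - 2 + 0\right) = -548767128 - -5 = -548767128 + 5 = -548767123$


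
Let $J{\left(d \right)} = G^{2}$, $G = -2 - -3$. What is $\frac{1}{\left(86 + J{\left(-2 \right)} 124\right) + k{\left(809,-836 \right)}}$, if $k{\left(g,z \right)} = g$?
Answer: $\frac{1}{1019} \approx 0.00098135$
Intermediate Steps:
$G = 1$ ($G = -2 + 3 = 1$)
$J{\left(d \right)} = 1$ ($J{\left(d \right)} = 1^{2} = 1$)
$\frac{1}{\left(86 + J{\left(-2 \right)} 124\right) + k{\left(809,-836 \right)}} = \frac{1}{\left(86 + 1 \cdot 124\right) + 809} = \frac{1}{\left(86 + 124\right) + 809} = \frac{1}{210 + 809} = \frac{1}{1019}$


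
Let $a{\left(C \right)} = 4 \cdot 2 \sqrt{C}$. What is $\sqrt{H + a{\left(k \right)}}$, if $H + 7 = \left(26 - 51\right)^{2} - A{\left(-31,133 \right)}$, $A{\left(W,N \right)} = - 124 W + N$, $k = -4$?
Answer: $\sqrt{-3359 + 16 i} \approx 0.138 + 57.957 i$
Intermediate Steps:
$a{\left(C \right)} = 8 \sqrt{C}$
$A{\left(W,N \right)} = N - 124 W$
$H = -3359$ ($H = -7 - \left(133 + 3844 - \left(26 - 51\right)^{2}\right) = -7 + \left(\left(-25\right)^{2} - \left(133 + 3844\right)\right) = -7 + \left(625 - 3977\right) = -7 - 3352 = -3359$)
$\sqrt{H + a{\left(k \right)}} = \sqrt{-3359 + 8 \sqrt{-4}} = \sqrt{-3359 + 8 \cdot 2 i} = \sqrt{-3359 + 16 i}$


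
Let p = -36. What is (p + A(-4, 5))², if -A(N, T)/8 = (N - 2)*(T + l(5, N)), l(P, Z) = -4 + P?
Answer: 63504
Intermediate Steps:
A(N, T) = -8*(1 + T)*(-2 + N) (A(N, T) = -8*(N - 2)*(T + (-4 + 5)) = -8*(-2 + N)*(T + 1) = -8*(-2 + N)*(1 + T) = -8*(1 + T)*(-2 + N))
(p + A(-4, 5))² = (-36 + (16 - 8*(-4) + 16*5 - 8*(-4)*5))² = (-36 + (16 + 32 + 80 + 160))² = (-36 + 288)² = 252² = 63504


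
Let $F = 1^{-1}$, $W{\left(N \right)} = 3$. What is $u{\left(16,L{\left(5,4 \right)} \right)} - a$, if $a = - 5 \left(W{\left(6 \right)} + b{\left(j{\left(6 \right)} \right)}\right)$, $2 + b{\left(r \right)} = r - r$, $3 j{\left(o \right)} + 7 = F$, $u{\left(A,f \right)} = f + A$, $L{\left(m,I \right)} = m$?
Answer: $26$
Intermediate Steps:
$u{\left(A,f \right)} = A + f$
$F = 1$
$j{\left(o \right)} = -2$ ($j{\left(o \right)} = - \frac{7}{3} + \frac{1}{3} \cdot 1 = - \frac{7}{3} + \frac{1}{3} = -2$)
$b{\left(r \right)} = -2$ ($b{\left(r \right)} = -2 + \left(r - r\right) = -2 + 0 = -2$)
$a = -5$ ($a = - 5 \left(3 - 2\right) = \left(-5\right) 1 = -5$)
$u{\left(16,L{\left(5,4 \right)} \right)} - a = \left(16 + 5\right) - -5 = 21 + 5 = 26$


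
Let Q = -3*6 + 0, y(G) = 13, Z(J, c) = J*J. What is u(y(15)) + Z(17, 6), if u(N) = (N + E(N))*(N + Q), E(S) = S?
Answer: 159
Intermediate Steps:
Z(J, c) = J**2
Q = -18 (Q = -18 + 0 = -18)
u(N) = 2*N*(-18 + N) (u(N) = (N + N)*(N - 18) = (2*N)*(-18 + N) = 2*N*(-18 + N))
u(y(15)) + Z(17, 6) = 2*13*(-18 + 13) + 17**2 = 2*13*(-5) + 289 = -130 + 289 = 159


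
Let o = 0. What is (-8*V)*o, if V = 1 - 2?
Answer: 0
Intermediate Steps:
V = -1
(-8*V)*o = -8*(-1)*0 = 8*0 = 0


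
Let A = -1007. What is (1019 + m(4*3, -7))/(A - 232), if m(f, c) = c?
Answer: -1012/1239 ≈ -0.81679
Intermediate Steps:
(1019 + m(4*3, -7))/(A - 232) = (1019 - 7)/(-1007 - 232) = 1012/(-1239) = 1012*(-1/1239) = -1012/1239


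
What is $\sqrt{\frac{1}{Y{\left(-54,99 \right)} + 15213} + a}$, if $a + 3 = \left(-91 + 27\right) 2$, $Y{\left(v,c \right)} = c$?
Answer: $\frac{i \sqrt{1919618547}}{3828} \approx 11.446 i$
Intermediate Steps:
$a = -131$ ($a = -3 + \left(-91 + 27\right) 2 = -3 - 128 = -131$)
$\sqrt{\frac{1}{Y{\left(-54,99 \right)} + 15213} + a} = \sqrt{\frac{1}{99 + 15213} - 131} = \sqrt{\frac{1}{15312} - 131} = \sqrt{- \frac{2005871}{15312}} = \frac{i \sqrt{1919618547}}{3828}$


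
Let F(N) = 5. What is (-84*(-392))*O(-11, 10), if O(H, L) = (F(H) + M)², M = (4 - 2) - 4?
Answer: 296352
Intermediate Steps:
M = -2 (M = 2 - 4 = -2)
O(H, L) = 9 (O(H, L) = (5 - 2)² = 3² = 9)
(-84*(-392))*O(-11, 10) = -84*(-392)*9 = 32928*9 = 296352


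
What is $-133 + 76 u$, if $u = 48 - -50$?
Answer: $7315$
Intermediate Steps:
$u = 98$ ($u = 48 + 50 = 98$)
$-133 + 76 u = -133 + 76 \cdot 98 = -133 + 7448 = 7315$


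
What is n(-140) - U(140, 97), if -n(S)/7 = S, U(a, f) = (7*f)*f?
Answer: -64883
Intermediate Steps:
U(a, f) = 7*f**2
n(S) = -7*S
n(-140) - U(140, 97) = -7*(-140) - 7*97**2 = 980 - 7*9409 = 980 - 1*65863 = 980 - 65863 = -64883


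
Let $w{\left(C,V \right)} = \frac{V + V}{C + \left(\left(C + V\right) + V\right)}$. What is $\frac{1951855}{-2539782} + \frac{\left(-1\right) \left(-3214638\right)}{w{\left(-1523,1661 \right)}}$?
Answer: $\frac{1126694960559253}{4218577902} \approx 2.6708 \cdot 10^{5}$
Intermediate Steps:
$w{\left(C,V \right)} = \frac{2 V}{2 C + 2 V}$ ($w{\left(C,V \right)} = \frac{2 V}{C + \left(C + 2 V\right)} = \frac{2 V}{2 C + 2 V}$)
$\frac{1951855}{-2539782} + \frac{\left(-1\right) \left(-3214638\right)}{w{\left(-1523,1661 \right)}} = \frac{1951855}{-2539782} + \frac{\left(-1\right) \left(-3214638\right)}{1661 \frac{1}{-1523 + 1661}} = 1951855 \left(- \frac{1}{2539782}\right) + \frac{3214638}{1661 \cdot \frac{1}{138}} = - \frac{1951855}{2539782} + \frac{3214638}{1661 \cdot \frac{1}{138}} = - \frac{1951855}{2539782} + \frac{3214638}{\frac{1661}{138}} = - \frac{1951855}{2539782} + 3214638 \cdot \frac{138}{1661} = - \frac{1951855}{2539782} + \frac{443620044}{1661} = \frac{1126694960559253}{4218577902}$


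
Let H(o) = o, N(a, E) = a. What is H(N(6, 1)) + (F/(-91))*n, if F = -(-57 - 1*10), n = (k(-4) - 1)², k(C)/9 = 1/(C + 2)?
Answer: -5923/364 ≈ -16.272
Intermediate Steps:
k(C) = 9/(2 + C) (k(C) = 9/(C + 2) = 9/(2 + C))
n = 121/4 (n = (9/(2 - 4) - 1)² = (9/(-2) - 1)² = (9*(-½) - 1)² = (-9/2 - 1)² = (-11/2)² = 121/4 ≈ 30.250)
F = 67 (F = -(-57 - 10) = -1*(-67) = 67)
H(N(6, 1)) + (F/(-91))*n = 6 + (67/(-91))*(121/4) = 6 + (67*(-1/91))*(121/4) = 6 - 67/91*121/4 = 6 - 8107/364 = -5923/364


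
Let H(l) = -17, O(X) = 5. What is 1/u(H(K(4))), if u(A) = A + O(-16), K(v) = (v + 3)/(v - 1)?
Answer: -1/12 ≈ -0.083333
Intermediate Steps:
K(v) = (3 + v)/(-1 + v)
u(A) = 5 + A (u(A) = A + 5 = 5 + A)
1/u(H(K(4))) = 1/(5 - 17) = 1/(-12) = -1/12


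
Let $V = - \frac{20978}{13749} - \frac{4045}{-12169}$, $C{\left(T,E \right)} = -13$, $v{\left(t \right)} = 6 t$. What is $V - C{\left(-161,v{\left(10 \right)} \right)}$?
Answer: $\frac{1975383976}{167311581} \approx 11.807$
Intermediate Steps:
$V = - \frac{199666577}{167311581}$ ($V = \left(-20978\right) \frac{1}{13749} - - \frac{4045}{12169} = - \frac{20978}{13749} + \frac{4045}{12169} = - \frac{199666577}{167311581} \approx -1.1934$)
$V - C{\left(-161,v{\left(10 \right)} \right)} = - \frac{199666577}{167311581} - -13 = - \frac{199666577}{167311581} + 13 = \frac{1975383976}{167311581}$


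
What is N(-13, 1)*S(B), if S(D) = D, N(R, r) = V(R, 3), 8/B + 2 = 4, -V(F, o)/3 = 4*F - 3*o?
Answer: 732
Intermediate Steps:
V(F, o) = -12*F + 9*o (V(F, o) = -3*(4*F - 3*o) = -3*(-3*o + 4*F) = -12*F + 9*o)
B = 4 (B = 8/(-2 + 4) = 8/2 = 8*(½) = 4)
N(R, r) = 27 - 12*R (N(R, r) = -12*R + 9*3 = -12*R + 27 = 27 - 12*R)
N(-13, 1)*S(B) = (27 - 12*(-13))*4 = (27 + 156)*4 = 183*4 = 732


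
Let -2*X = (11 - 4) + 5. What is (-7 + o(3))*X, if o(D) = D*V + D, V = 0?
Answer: 24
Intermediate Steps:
o(D) = D (o(D) = D*0 + D = 0 + D = D)
X = -6 (X = -((11 - 4) + 5)/2 = -(7 + 5)/2 = -½*12 = -6)
(-7 + o(3))*X = (-7 + 3)*(-6) = -4*(-6) = 24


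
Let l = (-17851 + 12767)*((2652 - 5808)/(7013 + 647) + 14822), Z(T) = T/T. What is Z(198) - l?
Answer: 144300907559/1915 ≈ 7.5353e+7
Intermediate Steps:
Z(T) = 1
l = -144300905644/1915 (l = -5084*(-3156/7660 + 14822) = -5084*(-3156*1/7660 + 14822) = -5084*(-789/1915 + 14822) = -5084*28383341/1915 = -144300905644/1915 ≈ -7.5353e+7)
Z(198) - l = 1 - 1*(-144300905644/1915) = 1 + 144300905644/1915 = 144300907559/1915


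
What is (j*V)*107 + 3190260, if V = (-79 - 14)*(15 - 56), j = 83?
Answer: 37053513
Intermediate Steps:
V = 3813 (V = -93*(-41) = 3813)
(j*V)*107 + 3190260 = (83*3813)*107 + 3190260 = 316479*107 + 3190260 = 33863253 + 3190260 = 37053513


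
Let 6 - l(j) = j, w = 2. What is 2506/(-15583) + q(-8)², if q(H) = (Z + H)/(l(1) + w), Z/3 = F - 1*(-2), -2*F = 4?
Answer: 874518/763567 ≈ 1.1453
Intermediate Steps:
F = -2 (F = -½*4 = -2)
l(j) = 6 - j
Z = 0 (Z = 3*(-2 - 1*(-2)) = 3*(-2 + 2) = 3*0 = 0)
q(H) = H/7 (q(H) = (0 + H)/((6 - 1*1) + 2) = H/((6 - 1) + 2) = H/(5 + 2) = H/7)
2506/(-15583) + q(-8)² = 2506/(-15583) + ((⅐)*(-8))² = 2506*(-1/15583) + (-8/7)² = -2506/15583 + 64/49 = 874518/763567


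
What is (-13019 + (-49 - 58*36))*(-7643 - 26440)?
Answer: 516561948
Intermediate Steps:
(-13019 + (-49 - 58*36))*(-7643 - 26440) = (-13019 + (-49 - 2088))*(-34083) = (-13019 - 2137)*(-34083) = -15156*(-34083) = 516561948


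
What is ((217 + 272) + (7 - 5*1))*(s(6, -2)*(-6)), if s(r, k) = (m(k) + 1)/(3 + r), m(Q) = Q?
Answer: 982/3 ≈ 327.33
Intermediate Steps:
s(r, k) = (1 + k)/(3 + r) (s(r, k) = (k + 1)/(3 + r) = (1 + k)/(3 + r))
((217 + 272) + (7 - 5*1))*(s(6, -2)*(-6)) = ((217 + 272) + (7 - 5*1))*(((1 - 2)/(3 + 6))*(-6)) = (489 + (7 - 5))*((-1/9)*(-6)) = (489 + 2)*(((⅑)*(-1))*(-6)) = 491*(-⅑*(-6)) = 491*(⅔) = 982/3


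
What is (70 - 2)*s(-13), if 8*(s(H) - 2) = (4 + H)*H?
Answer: 2261/2 ≈ 1130.5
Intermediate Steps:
s(H) = 2 + H*(4 + H)/8 (s(H) = 2 + ((4 + H)*H)/8 = 2 + (H*(4 + H))/8 = 2 + H*(4 + H)/8)
(70 - 2)*s(-13) = (70 - 2)*(2 + (½)*(-13) + (⅛)*(-13)²) = 68*(2 - 13/2 + (⅛)*169) = 68*(2 - 13/2 + 169/8) = 68*(133/8) = 2261/2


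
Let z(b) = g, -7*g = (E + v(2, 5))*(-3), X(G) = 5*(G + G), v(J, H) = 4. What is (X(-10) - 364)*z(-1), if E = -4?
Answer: 0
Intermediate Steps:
X(G) = 10*G (X(G) = 5*(2*G) = 10*G)
g = 0 (g = -(-4 + 4)*(-3)/7 = -0*(-3) = -⅐*0 = 0)
z(b) = 0
(X(-10) - 364)*z(-1) = (10*(-10) - 364)*0 = (-100 - 364)*0 = -464*0 = 0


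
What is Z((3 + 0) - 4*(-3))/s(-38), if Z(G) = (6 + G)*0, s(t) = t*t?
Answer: 0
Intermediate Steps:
s(t) = t**2
Z(G) = 0
Z((3 + 0) - 4*(-3))/s(-38) = 0/((-38)**2) = 0/1444 = 0*(1/1444) = 0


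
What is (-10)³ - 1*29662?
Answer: -30662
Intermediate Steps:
(-10)³ - 1*29662 = -1000 - 29662 = -30662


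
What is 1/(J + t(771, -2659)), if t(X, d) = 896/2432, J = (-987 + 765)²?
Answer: 19/936403 ≈ 2.0290e-5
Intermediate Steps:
J = 49284 (J = (-222)² = 49284)
t(X, d) = 7/19 (t(X, d) = 896*(1/2432) = 7/19)
1/(J + t(771, -2659)) = 1/(49284 + 7/19) = 1/(936403/19) = 19/936403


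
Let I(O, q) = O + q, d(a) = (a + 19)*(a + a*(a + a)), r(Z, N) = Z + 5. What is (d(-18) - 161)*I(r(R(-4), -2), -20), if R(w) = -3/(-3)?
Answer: -6566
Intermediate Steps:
R(w) = 1 (R(w) = -3*(-1/3) = 1)
r(Z, N) = 5 + Z
d(a) = (19 + a)*(a + 2*a**2) (d(a) = (19 + a)*(a + a*(2*a)) = (19 + a)*(a + 2*a**2))
(d(-18) - 161)*I(r(R(-4), -2), -20) = (-18*(19 + 2*(-18)**2 + 39*(-18)) - 161)*((5 + 1) - 20) = (-18*(19 + 2*324 - 702) - 161)*(6 - 20) = (-18*(19 + 648 - 702) - 161)*(-14) = (-18*(-35) - 161)*(-14) = (630 - 161)*(-14) = 469*(-14) = -6566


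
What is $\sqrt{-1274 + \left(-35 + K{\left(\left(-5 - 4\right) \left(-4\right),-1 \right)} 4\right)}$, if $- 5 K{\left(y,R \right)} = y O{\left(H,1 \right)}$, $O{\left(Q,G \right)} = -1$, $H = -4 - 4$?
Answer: $\frac{i \sqrt{32005}}{5} \approx 35.78 i$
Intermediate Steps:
$H = -8$
$K{\left(y,R \right)} = \frac{y}{5}$ ($K{\left(y,R \right)} = - \frac{y \left(-1\right)}{5} = - \frac{\left(-1\right) y}{5} = \frac{y}{5}$)
$\sqrt{-1274 + \left(-35 + K{\left(\left(-5 - 4\right) \left(-4\right),-1 \right)} 4\right)} = \sqrt{-1274 - \left(35 - \frac{\left(-5 - 4\right) \left(-4\right)}{5} \cdot 4\right)} = \sqrt{-1274 - \left(35 - \frac{\left(-9\right) \left(-4\right)}{5} \cdot 4\right)} = \sqrt{-1274 - \left(35 - \frac{1}{5} \cdot 36 \cdot 4\right)} = \sqrt{-1274 + \left(-35 + \frac{36}{5} \cdot 4\right)} = \sqrt{-1274 + \left(-35 + \frac{144}{5}\right)} = \sqrt{-1274 - \frac{31}{5}} = \sqrt{- \frac{6401}{5}} = \frac{i \sqrt{32005}}{5}$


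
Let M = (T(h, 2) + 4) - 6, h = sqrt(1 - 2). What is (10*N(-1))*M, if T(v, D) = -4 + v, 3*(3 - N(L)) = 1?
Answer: -160 + 80*I/3 ≈ -160.0 + 26.667*I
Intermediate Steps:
N(L) = 8/3 (N(L) = 3 - 1/3*1 = 3 - 1/3 = 8/3)
h = I (h = sqrt(-1) = I ≈ 1.0*I)
M = -6 + I (M = ((-4 + I) + 4) - 6 = I - 6 = -6 + I ≈ -6.0 + 1.0*I)
(10*N(-1))*M = (10*(8/3))*(-6 + I) = 80*(-6 + I)/3 = -160 + 80*I/3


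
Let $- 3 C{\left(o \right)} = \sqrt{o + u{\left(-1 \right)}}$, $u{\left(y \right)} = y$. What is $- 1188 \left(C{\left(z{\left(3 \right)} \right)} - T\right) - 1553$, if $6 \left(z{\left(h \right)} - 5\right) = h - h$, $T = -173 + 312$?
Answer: $164371$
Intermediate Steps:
$T = 139$
$z{\left(h \right)} = 5$ ($z{\left(h \right)} = 5 + \frac{h - h}{6} = 5 + \frac{1}{6} \cdot 0 = 5 + 0 = 5$)
$C{\left(o \right)} = - \frac{\sqrt{-1 + o}}{3}$ ($C{\left(o \right)} = - \frac{\sqrt{o - 1}}{3} = - \frac{\sqrt{-1 + o}}{3}$)
$- 1188 \left(C{\left(z{\left(3 \right)} \right)} - T\right) - 1553 = - 1188 \left(- \frac{\sqrt{-1 + 5}}{3} - 139\right) - 1553 = - 1188 \left(- \frac{\sqrt{4}}{3} - 139\right) - 1553 = - 1188 \left(\left(- \frac{1}{3}\right) 2 - 139\right) - 1553 = - 1188 \left(- \frac{2}{3} - 139\right) - 1553 = \left(-1188\right) \left(- \frac{419}{3}\right) - 1553 = 165924 - 1553 = 164371$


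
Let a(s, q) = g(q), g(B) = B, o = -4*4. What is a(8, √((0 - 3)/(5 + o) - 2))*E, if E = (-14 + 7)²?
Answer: 49*I*√209/11 ≈ 64.399*I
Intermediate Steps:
o = -16
a(s, q) = q
E = 49 (E = (-7)² = 49)
a(8, √((0 - 3)/(5 + o) - 2))*E = √((0 - 3)/(5 - 16) - 2)*49 = √(-3/(-11) - 2)*49 = √(-3*(-1/11) - 2)*49 = √(3/11 - 2)*49 = √(-19/11)*49 = (I*√209/11)*49 = 49*I*√209/11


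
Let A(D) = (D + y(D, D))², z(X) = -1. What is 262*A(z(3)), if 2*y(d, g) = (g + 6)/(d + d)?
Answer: 10611/8 ≈ 1326.4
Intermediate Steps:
y(d, g) = (6 + g)/(4*d) (y(d, g) = ((g + 6)/(d + d))/2 = ((6 + g)/((2*d)))/2 = ((6 + g)*(1/(2*d)))/2 = ((6 + g)/(2*d))/2 = (6 + g)/(4*d))
A(D) = (D + (6 + D)/(4*D))²
262*A(z(3)) = 262*((1/16)*(6 - 1 + 4*(-1)²)²/(-1)²) = 262*((1/16)*1*(6 - 1 + 4*1)²) = 262*((1/16)*1*(6 - 1 + 4)²) = 262*((1/16)*1*9²) = 262*((1/16)*1*81) = 262*(81/16) = 10611/8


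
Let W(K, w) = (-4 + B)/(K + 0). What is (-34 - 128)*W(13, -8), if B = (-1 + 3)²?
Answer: 0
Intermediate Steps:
B = 4 (B = 2² = 4)
W(K, w) = 0 (W(K, w) = (-4 + 4)/(K + 0) = 0/K = 0)
(-34 - 128)*W(13, -8) = (-34 - 128)*0 = -162*0 = 0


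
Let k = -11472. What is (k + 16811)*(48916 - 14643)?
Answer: 182983547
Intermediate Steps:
(k + 16811)*(48916 - 14643) = (-11472 + 16811)*(48916 - 14643) = 5339*34273 = 182983547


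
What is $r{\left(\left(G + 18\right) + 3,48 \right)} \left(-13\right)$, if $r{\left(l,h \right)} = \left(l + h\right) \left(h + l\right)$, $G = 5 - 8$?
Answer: $-56628$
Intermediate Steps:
$G = -3$ ($G = 5 - 8 = -3$)
$r{\left(l,h \right)} = \left(h + l\right)^{2}$ ($r{\left(l,h \right)} = \left(h + l\right) \left(h + l\right) = \left(h + l\right)^{2}$)
$r{\left(\left(G + 18\right) + 3,48 \right)} \left(-13\right) = \left(48 + \left(\left(-3 + 18\right) + 3\right)\right)^{2} \left(-13\right) = \left(48 + \left(15 + 3\right)\right)^{2} \left(-13\right) = \left(48 + 18\right)^{2} \left(-13\right) = 66^{2} \left(-13\right) = 4356 \left(-13\right) = -56628$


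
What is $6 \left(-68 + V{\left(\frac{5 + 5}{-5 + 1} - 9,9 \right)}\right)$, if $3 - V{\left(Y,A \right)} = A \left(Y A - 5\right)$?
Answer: $5469$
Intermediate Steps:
$V{\left(Y,A \right)} = 3 - A \left(-5 + A Y\right)$ ($V{\left(Y,A \right)} = 3 - A \left(Y A - 5\right) = 3 - A \left(A Y - 5\right) = 3 - A \left(-5 + A Y\right)$)
$6 \left(-68 + V{\left(\frac{5 + 5}{-5 + 1} - 9,9 \right)}\right) = 6 \left(-68 + \left(3 + 5 \cdot 9 - \left(\frac{5 + 5}{-5 + 1} - 9\right) 9^{2}\right)\right) = 6 \left(-68 + \left(3 + 45 - \left(\frac{10}{-4} - 9\right) 81\right)\right) = 6 \left(-68 + \left(3 + 45 - \left(10 \left(- \frac{1}{4}\right) - 9\right) 81\right)\right) = 6 \left(-68 + \left(3 + 45 - \left(- \frac{5}{2} - 9\right) 81\right)\right) = 6 \left(-68 + \left(3 + 45 - \left(- \frac{23}{2}\right) 81\right)\right) = 6 \left(-68 + \left(3 + 45 + \frac{1863}{2}\right)\right) = 6 \left(-68 + \frac{1959}{2}\right) = 6 \cdot \frac{1823}{2} = 5469$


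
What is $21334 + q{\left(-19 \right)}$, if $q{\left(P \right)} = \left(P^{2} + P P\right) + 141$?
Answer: $22197$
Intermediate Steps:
$q{\left(P \right)} = 141 + 2 P^{2}$ ($q{\left(P \right)} = \left(P^{2} + P^{2}\right) + 141 = 2 P^{2} + 141 = 141 + 2 P^{2}$)
$21334 + q{\left(-19 \right)} = 21334 + \left(141 + 2 \left(-19\right)^{2}\right) = 21334 + \left(141 + 2 \cdot 361\right) = 21334 + \left(141 + 722\right) = 21334 + 863 = 22197$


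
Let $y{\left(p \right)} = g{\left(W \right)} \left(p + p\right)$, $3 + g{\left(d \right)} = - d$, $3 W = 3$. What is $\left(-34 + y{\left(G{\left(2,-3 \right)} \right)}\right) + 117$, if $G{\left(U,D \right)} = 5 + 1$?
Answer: $35$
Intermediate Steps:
$W = 1$ ($W = \frac{1}{3} \cdot 3 = 1$)
$g{\left(d \right)} = -3 - d$
$G{\left(U,D \right)} = 6$
$y{\left(p \right)} = - 8 p$ ($y{\left(p \right)} = \left(-3 - 1\right) \left(p + p\right) = \left(-3 - 1\right) 2 p = - 4 \cdot 2 p = - 8 p$)
$\left(-34 + y{\left(G{\left(2,-3 \right)} \right)}\right) + 117 = \left(-34 - 48\right) + 117 = -82 + 117 = 35$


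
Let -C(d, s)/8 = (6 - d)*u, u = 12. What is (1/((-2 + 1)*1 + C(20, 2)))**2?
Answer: 1/1803649 ≈ 5.5443e-7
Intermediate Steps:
C(d, s) = -576 + 96*d (C(d, s) = -8*(6 - d)*12 = -8*(72 - 12*d) = -576 + 96*d)
(1/((-2 + 1)*1 + C(20, 2)))**2 = (1/((-2 + 1)*1 + (-576 + 96*20)))**2 = (1/(-1*1 + (-576 + 1920)))**2 = (1/(-1 + 1344))**2 = (1/1343)**2 = 1/1803649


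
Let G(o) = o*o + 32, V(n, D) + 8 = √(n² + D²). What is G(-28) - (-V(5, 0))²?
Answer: 807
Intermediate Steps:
V(n, D) = -8 + √(D² + n²) (V(n, D) = -8 + √(n² + D²) = -8 + √(D² + n²))
G(o) = 32 + o² (G(o) = o² + 32 = 32 + o²)
G(-28) - (-V(5, 0))² = (32 + (-28)²) - (-(-8 + √(0² + 5²)))² = (32 + 784) - (-(-8 + √(0 + 25)))² = 816 - (-(-8 + √25))² = 816 - (-(-8 + 5))² = 816 - (-1*(-3))² = 816 - 1*3² = 816 - 1*9 = 816 - 9 = 807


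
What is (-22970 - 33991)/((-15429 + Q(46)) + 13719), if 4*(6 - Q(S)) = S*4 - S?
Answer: 37974/1159 ≈ 32.764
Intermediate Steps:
Q(S) = 6 - 3*S/4 (Q(S) = 6 - (S*4 - S)/4 = 6 - (4*S - S)/4 = 6 - 3*S/4)
(-22970 - 33991)/((-15429 + Q(46)) + 13719) = (-22970 - 33991)/((-15429 + (6 - ¾*46)) + 13719) = -56961/((-15429 + (6 - 69/2)) + 13719) = -56961/((-15429 - 57/2) + 13719) = -56961/(-30915/2 + 13719) = -56961/(-3477/2) = -56961*(-2/3477) = 37974/1159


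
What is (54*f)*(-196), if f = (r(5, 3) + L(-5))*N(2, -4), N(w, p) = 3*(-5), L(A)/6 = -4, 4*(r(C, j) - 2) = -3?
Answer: -3611790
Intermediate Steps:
r(C, j) = 5/4 (r(C, j) = 2 + (¼)*(-3) = 2 - ¾ = 5/4)
L(A) = -24 (L(A) = 6*(-4) = -24)
N(w, p) = -15
f = 1365/4 (f = (5/4 - 24)*(-15) = -91/4*(-15) = 1365/4 ≈ 341.25)
(54*f)*(-196) = (54*(1365/4))*(-196) = (36855/2)*(-196) = -3611790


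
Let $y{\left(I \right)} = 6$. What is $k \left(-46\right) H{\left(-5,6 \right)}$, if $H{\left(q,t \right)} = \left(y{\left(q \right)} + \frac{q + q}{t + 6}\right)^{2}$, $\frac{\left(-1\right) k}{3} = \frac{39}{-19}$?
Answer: $- \frac{287339}{38} \approx -7561.6$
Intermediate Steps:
$k = \frac{117}{19}$ ($k = - 3 \frac{39}{-19} = - 3 \cdot 39 \left(- \frac{1}{19}\right) = \left(-3\right) \left(- \frac{39}{19}\right) = \frac{117}{19} \approx 6.1579$)
$H{\left(q,t \right)} = \left(6 + \frac{2 q}{6 + t}\right)^{2}$ ($H{\left(q,t \right)} = \left(6 + \frac{q + q}{t + 6}\right)^{2} = \left(6 + \frac{2 q}{6 + t}\right)^{2}$)
$k \left(-46\right) H{\left(-5,6 \right)} = \frac{117}{19} \left(-46\right) \frac{4 \left(18 - 5 + 3 \cdot 6\right)^{2}}{\left(6 + 6\right)^{2}} = - \frac{5382 \frac{4 \left(18 - 5 + 18\right)^{2}}{144}}{19} = - \frac{5382 \cdot 4 \cdot \frac{1}{144} \cdot 31^{2}}{19} = - \frac{5382 \cdot 4 \cdot \frac{1}{144} \cdot 961}{19} = \left(- \frac{5382}{19}\right) \frac{961}{36} = - \frac{287339}{38}$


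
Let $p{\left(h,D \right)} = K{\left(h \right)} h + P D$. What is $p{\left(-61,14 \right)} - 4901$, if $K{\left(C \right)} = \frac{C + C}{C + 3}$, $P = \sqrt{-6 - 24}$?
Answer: $- \frac{145850}{29} + 14 i \sqrt{30} \approx -5029.3 + 76.681 i$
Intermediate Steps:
$P = i \sqrt{30}$ ($P = \sqrt{-6 - 24} = \sqrt{-30} = i \sqrt{30} \approx 5.4772 i$)
$K{\left(C \right)} = \frac{2 C}{3 + C}$
$p{\left(h,D \right)} = \frac{2 h^{2}}{3 + h} + i D \sqrt{30}$ ($p{\left(h,D \right)} = \frac{2 h}{3 + h} h + i \sqrt{30} D = \frac{2 h^{2}}{3 + h} + i D \sqrt{30}$)
$p{\left(-61,14 \right)} - 4901 = \frac{2 \left(-61\right)^{2} + i 14 \sqrt{30} \left(3 - 61\right)}{3 - 61} - 4901 = \frac{2 \cdot 3721 + i 14 \sqrt{30} \left(-58\right)}{-58} - 4901 = - \frac{7442 - 812 i \sqrt{30}}{58} - 4901 = \left(- \frac{3721}{29} + 14 i \sqrt{30}\right) - 4901 = - \frac{145850}{29} + 14 i \sqrt{30}$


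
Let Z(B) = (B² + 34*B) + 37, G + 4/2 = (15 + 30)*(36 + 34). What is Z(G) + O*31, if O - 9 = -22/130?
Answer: 651121039/65 ≈ 1.0017e+7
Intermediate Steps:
G = 3148 (G = -2 + (15 + 30)*(36 + 34) = -2 + 45*70 = -2 + 3150 = 3148)
Z(B) = 37 + B² + 34*B
O = 574/65 (O = 9 - 22/130 = 9 - 22*1/130 = 9 - 11/65 = 574/65 ≈ 8.8308)
Z(G) + O*31 = (37 + 3148² + 34*3148) + (574/65)*31 = (37 + 9909904 + 107032) + 17794/65 = 10016973 + 17794/65 = 651121039/65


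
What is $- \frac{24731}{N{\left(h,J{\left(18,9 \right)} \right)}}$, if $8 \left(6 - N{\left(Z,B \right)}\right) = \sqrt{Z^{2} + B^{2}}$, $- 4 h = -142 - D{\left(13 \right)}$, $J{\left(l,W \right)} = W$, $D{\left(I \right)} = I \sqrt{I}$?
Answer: $- \frac{24731}{6 - \frac{\sqrt{81 + \left(\frac{71}{2} + \frac{13 \sqrt{13}}{4}\right)^{2}}}{8}} \approx 2.9047 \cdot 10^{6}$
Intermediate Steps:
$D{\left(I \right)} = I^{\frac{3}{2}}$
$h = \frac{71}{2} + \frac{13 \sqrt{13}}{4}$ ($h = - \frac{-142 - 13^{\frac{3}{2}}}{4} = - \frac{-142 - 13 \sqrt{13}}{4} = \frac{71}{2} + \frac{13 \sqrt{13}}{4} \approx 47.218$)
$N{\left(Z,B \right)} = 6 - \frac{\sqrt{B^{2} + Z^{2}}}{8}$ ($N{\left(Z,B \right)} = 6 - \frac{\sqrt{Z^{2} + B^{2}}}{8} = 6 - \frac{\sqrt{B^{2} + Z^{2}}}{8}$)
$- \frac{24731}{N{\left(h,J{\left(18,9 \right)} \right)}} = - \frac{24731}{6 - \frac{\sqrt{9^{2} + \left(\frac{71}{2} + \frac{13 \sqrt{13}}{4}\right)^{2}}}{8}} = - \frac{24731}{6 - \frac{\sqrt{81 + \left(\frac{71}{2} + \frac{13 \sqrt{13}}{4}\right)^{2}}}{8}}$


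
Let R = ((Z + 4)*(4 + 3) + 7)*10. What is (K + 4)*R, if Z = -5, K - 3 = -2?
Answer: 0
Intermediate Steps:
K = 1 (K = 3 - 2 = 1)
R = 0 (R = ((-5 + 4)*(4 + 3) + 7)*10 = (-1*7 + 7)*10 = (-7 + 7)*10 = 0*10 = 0)
(K + 4)*R = (1 + 4)*0 = 5*0 = 0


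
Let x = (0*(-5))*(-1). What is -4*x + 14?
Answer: 14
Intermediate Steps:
x = 0 (x = 0*(-1) = 0)
-4*x + 14 = -4*0 + 14 = 0 + 14 = 14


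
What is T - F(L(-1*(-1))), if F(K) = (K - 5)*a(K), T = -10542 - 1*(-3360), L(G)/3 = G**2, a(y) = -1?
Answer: -7184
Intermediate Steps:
L(G) = 3*G**2
T = -7182 (T = -10542 + 3360 = -7182)
F(K) = 5 - K (F(K) = (K - 5)*(-1) = (-5 + K)*(-1) = 5 - K)
T - F(L(-1*(-1))) = -7182 - (5 - 3*(-1*(-1))**2) = -7182 - (5 - 3*1**2) = -7182 - (5 - 3) = -7182 - 1*2 = -7182 - 2 = -7184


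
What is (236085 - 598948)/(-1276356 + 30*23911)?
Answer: 362863/559026 ≈ 0.64910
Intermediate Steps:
(236085 - 598948)/(-1276356 + 30*23911) = -362863/(-1276356 + 717330) = -362863/(-559026) = -362863*(-1/559026) = 362863/559026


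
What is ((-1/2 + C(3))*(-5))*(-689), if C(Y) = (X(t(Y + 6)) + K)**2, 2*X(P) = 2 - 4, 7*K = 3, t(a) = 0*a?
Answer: -58565/98 ≈ -597.60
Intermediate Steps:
t(a) = 0
K = 3/7 (K = (1/7)*3 = 3/7 ≈ 0.42857)
X(P) = -1 (X(P) = (2 - 4)/2 = (1/2)*(-2) = -1)
C(Y) = 16/49 (C(Y) = (-1 + 3/7)**2 = (-4/7)**2 = 16/49)
((-1/2 + C(3))*(-5))*(-689) = ((-1/2 + 16/49)*(-5))*(-689) = -17/98*(-5)*(-689) = (85/98)*(-689) = -58565/98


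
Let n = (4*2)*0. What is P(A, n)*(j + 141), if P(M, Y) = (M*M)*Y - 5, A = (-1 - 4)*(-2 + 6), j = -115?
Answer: -130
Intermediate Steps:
n = 0 (n = 8*0 = 0)
A = -20 (A = -5*4 = -20)
P(M, Y) = -5 + Y*M**2 (P(M, Y) = M**2*Y - 5 = Y*M**2 - 5 = -5 + Y*M**2)
P(A, n)*(j + 141) = (-5 + 0*(-20)**2)*(-115 + 141) = (-5 + 0*400)*26 = (-5 + 0)*26 = -5*26 = -130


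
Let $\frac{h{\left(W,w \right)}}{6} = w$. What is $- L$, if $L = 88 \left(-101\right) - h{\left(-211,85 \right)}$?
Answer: $9398$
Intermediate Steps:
$h{\left(W,w \right)} = 6 w$
$L = -9398$ ($L = 88 \left(-101\right) - 6 \cdot 85 = -8888 - 510 = -9398$)
$- L = \left(-1\right) \left(-9398\right) = 9398$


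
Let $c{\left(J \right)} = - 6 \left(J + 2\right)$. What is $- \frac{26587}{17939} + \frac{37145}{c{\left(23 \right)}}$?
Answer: $- \frac{134066441}{538170} \approx -249.12$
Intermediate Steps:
$c{\left(J \right)} = -12 - 6 J$ ($c{\left(J \right)} = - 6 \left(2 + J\right) = -12 - 6 J$)
$- \frac{26587}{17939} + \frac{37145}{c{\left(23 \right)}} = - \frac{26587}{17939} + \frac{37145}{-12 - 138} = \left(-26587\right) \frac{1}{17939} + \frac{37145}{-12 - 138} = - \frac{26587}{17939} + \frac{37145}{-150} = - \frac{26587}{17939} + 37145 \left(- \frac{1}{150}\right) = - \frac{26587}{17939} - \frac{7429}{30} = - \frac{134066441}{538170}$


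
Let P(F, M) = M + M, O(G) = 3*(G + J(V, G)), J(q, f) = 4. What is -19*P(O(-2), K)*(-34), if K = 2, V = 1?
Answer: 2584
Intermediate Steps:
O(G) = 12 + 3*G (O(G) = 3*(G + 4) = 3*(4 + G) = 12 + 3*G)
P(F, M) = 2*M
-19*P(O(-2), K)*(-34) = -38*2*(-34) = -19*4*(-34) = -76*(-34) = 2584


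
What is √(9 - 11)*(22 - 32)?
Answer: -10*I*√2 ≈ -14.142*I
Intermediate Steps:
√(9 - 11)*(22 - 32) = √(-2)*(-10) = (I*√2)*(-10) = -10*I*√2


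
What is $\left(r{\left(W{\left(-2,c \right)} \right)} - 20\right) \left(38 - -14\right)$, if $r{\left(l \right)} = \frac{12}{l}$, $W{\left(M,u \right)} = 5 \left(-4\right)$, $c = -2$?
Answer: $- \frac{5356}{5} \approx -1071.2$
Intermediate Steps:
$W{\left(M,u \right)} = -20$
$\left(r{\left(W{\left(-2,c \right)} \right)} - 20\right) \left(38 - -14\right) = \left(\frac{12}{-20} - 20\right) \left(38 - -14\right) = \left(12 \left(- \frac{1}{20}\right) - 20\right) \left(38 + 14\right) = \left(- \frac{3}{5} - 20\right) 52 = \left(- \frac{103}{5}\right) 52 = - \frac{5356}{5}$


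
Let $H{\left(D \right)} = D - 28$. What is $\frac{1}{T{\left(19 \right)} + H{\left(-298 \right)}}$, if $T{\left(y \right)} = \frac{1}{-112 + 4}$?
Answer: $- \frac{108}{35209} \approx -0.0030674$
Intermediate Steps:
$H{\left(D \right)} = -28 + D$
$T{\left(y \right)} = - \frac{1}{108}$ ($T{\left(y \right)} = \frac{1}{-108} = - \frac{1}{108}$)
$\frac{1}{T{\left(19 \right)} + H{\left(-298 \right)}} = \frac{1}{- \frac{1}{108} - 326} = \frac{1}{- \frac{35209}{108}} = - \frac{108}{35209}$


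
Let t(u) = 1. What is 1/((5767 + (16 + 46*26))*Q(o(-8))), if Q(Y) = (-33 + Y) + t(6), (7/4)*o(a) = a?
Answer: -1/255232 ≈ -3.9180e-6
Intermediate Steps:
o(a) = 4*a/7
Q(Y) = -32 + Y (Q(Y) = (-33 + Y) + 1 = -32 + Y)
1/((5767 + (16 + 46*26))*Q(o(-8))) = 1/((5767 + (16 + 46*26))*(-32 + (4/7)*(-8))) = 1/((5767 + (16 + 1196))*(-32 - 32/7)) = 1/((5767 + 1212)*(-256/7)) = -7/256/6979 = (1/6979)*(-7/256) = -1/255232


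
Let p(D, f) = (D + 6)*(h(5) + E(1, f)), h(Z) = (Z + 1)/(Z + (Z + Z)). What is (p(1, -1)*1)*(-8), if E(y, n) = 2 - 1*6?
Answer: 1008/5 ≈ 201.60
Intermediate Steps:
h(Z) = (1 + Z)/(3*Z) (h(Z) = (1 + Z)/(Z + 2*Z) = (1 + Z)/((3*Z)) = (1 + Z)*(1/(3*Z)) = (1 + Z)/(3*Z))
E(y, n) = -4 (E(y, n) = 2 - 6 = -4)
p(D, f) = -108/5 - 18*D/5 (p(D, f) = (D + 6)*((⅓)*(1 + 5)/5 - 4) = (6 + D)*((⅓)*(⅕)*6 - 4) = (6 + D)*(⅖ - 4) = (6 + D)*(-18/5) = -108/5 - 18*D/5)
(p(1, -1)*1)*(-8) = ((-108/5 - 18/5*1)*1)*(-8) = ((-108/5 - 18/5)*1)*(-8) = -126/5*1*(-8) = -126/5*(-8) = 1008/5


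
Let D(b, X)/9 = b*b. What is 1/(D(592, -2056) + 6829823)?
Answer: 1/9983999 ≈ 1.0016e-7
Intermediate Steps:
D(b, X) = 9*b**2 (D(b, X) = 9*(b*b) = 9*b**2)
1/(D(592, -2056) + 6829823) = 1/(9*592**2 + 6829823) = 1/(9*350464 + 6829823) = 1/(3154176 + 6829823) = 1/9983999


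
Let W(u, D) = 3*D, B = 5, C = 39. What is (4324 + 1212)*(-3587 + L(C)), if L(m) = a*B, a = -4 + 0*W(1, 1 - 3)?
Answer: -19968352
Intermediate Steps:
a = -4 (a = -4 + 0*(3*(1 - 3)) = -4 + 0*(3*(-2)) = -4 + 0*(-6) = -4 + 0 = -4)
L(m) = -20 (L(m) = -4*5 = -20)
(4324 + 1212)*(-3587 + L(C)) = (4324 + 1212)*(-3587 - 20) = 5536*(-3607) = -19968352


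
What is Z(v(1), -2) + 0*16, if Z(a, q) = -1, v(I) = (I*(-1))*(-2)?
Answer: -1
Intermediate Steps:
v(I) = 2*I (v(I) = -I*(-2) = 2*I)
Z(v(1), -2) + 0*16 = -1 + 0*16 = -1 + 0 = -1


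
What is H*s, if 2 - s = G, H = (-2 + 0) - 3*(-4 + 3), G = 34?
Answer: -32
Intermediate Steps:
H = 1 (H = -2 - 3*(-1) = -2 + 3 = 1)
s = -32 (s = 2 - 1*34 = 2 - 34 = -32)
H*s = 1*(-32) = -32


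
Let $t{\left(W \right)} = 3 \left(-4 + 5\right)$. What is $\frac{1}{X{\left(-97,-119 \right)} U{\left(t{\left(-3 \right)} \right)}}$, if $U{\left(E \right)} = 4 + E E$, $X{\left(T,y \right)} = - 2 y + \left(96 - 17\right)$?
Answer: $\frac{1}{4121} \approx 0.00024266$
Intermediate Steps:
$X{\left(T,y \right)} = 79 - 2 y$ ($X{\left(T,y \right)} = - 2 y + 79 = 79 - 2 y$)
$t{\left(W \right)} = 3$ ($t{\left(W \right)} = 3 \cdot 1 = 3$)
$U{\left(E \right)} = 4 + E^{2}$
$\frac{1}{X{\left(-97,-119 \right)} U{\left(t{\left(-3 \right)} \right)}} = \frac{1}{\left(79 - -238\right) \left(4 + 3^{2}\right)} = \frac{1}{\left(79 + 238\right) \left(4 + 9\right)} = \frac{1}{317 \cdot 13} = \frac{1}{4121}$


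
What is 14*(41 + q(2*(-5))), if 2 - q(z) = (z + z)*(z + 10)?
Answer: 602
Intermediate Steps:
q(z) = 2 - 2*z*(10 + z) (q(z) = 2 - (z + z)*(z + 10) = 2 - 2*z*(10 + z))
14*(41 + q(2*(-5))) = 14*(41 + (2 - 40*(-5) - 2*(2*(-5))**2)) = 14*(41 + (2 - 20*(-10) - 2*(-10)**2)) = 14*(41 + (2 + 200 - 2*100)) = 14*(41 + (2 + 200 - 200)) = 14*(41 + 2) = 14*43 = 602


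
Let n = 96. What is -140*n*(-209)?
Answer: 2808960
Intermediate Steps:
-140*n*(-209) = -140*96*(-209) = -13440*(-209) = 2808960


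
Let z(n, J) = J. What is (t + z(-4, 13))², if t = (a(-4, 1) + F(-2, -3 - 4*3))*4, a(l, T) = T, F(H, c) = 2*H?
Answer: 1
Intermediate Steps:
t = -12 (t = (1 + 2*(-2))*4 = (1 - 4)*4 = -3*4 = -12)
(t + z(-4, 13))² = (-12 + 13)² = 1² = 1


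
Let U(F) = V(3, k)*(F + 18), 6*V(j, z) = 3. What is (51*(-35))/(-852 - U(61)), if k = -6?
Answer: 3570/1783 ≈ 2.0022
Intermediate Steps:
V(j, z) = 1/2 (V(j, z) = (1/6)*3 = 1/2)
U(F) = 9 + F/2 (U(F) = (F + 18)/2 = (18 + F)/2 = 9 + F/2)
(51*(-35))/(-852 - U(61)) = (51*(-35))/(-852 - (9 + (1/2)*61)) = -1785/(-852 - (9 + 61/2)) = -1785/(-852 - 1*79/2) = -1785/(-852 - 79/2) = -1785/(-1783/2) = -1785*(-2/1783) = 3570/1783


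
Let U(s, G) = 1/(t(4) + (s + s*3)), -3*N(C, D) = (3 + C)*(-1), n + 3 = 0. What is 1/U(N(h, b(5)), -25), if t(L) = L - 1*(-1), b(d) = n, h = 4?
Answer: 43/3 ≈ 14.333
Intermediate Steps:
n = -3 (n = -3 + 0 = -3)
b(d) = -3
N(C, D) = 1 + C/3 (N(C, D) = -(3 + C)*(-1)/3 = -(-3 - C)/3 = 1 + C/3)
t(L) = 1 + L (t(L) = L + 1 = 1 + L)
U(s, G) = 1/(5 + 4*s) (U(s, G) = 1/((1 + 4) + (s + s*3)) = 1/(5 + (s + 3*s)) = 1/(5 + 4*s))
1/U(N(h, b(5)), -25) = 1/(1/(5 + 4*(1 + (⅓)*4))) = 1/(1/(5 + 4*(1 + 4/3))) = 1/(1/(5 + 4*(7/3))) = 1/(1/(5 + 28/3)) = 1/(1/(43/3)) = 1/(3/43) = 43/3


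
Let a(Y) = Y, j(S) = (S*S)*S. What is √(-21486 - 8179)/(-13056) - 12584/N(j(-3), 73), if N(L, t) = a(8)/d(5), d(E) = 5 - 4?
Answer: -1573 - I*√29665/13056 ≈ -1573.0 - 0.013192*I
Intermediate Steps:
j(S) = S³ (j(S) = S²*S = S³)
d(E) = 1
N(L, t) = 8 (N(L, t) = 8/1 = 8*1 = 8)
√(-21486 - 8179)/(-13056) - 12584/N(j(-3), 73) = √(-21486 - 8179)/(-13056) - 12584/8 = √(-29665)*(-1/13056) - 12584*⅛ = (I*√29665)*(-1/13056) - 1573 = -I*√29665/13056 - 1573 = -1573 - I*√29665/13056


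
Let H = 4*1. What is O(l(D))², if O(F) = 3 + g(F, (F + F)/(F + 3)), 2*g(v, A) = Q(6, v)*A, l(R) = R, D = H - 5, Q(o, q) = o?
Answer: 0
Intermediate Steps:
H = 4
D = -1 (D = 4 - 5 = -1)
g(v, A) = 3*A (g(v, A) = (6*A)/2 = 3*A)
O(F) = 3 + 6*F/(3 + F) (O(F) = 3 + 3*((F + F)/(F + 3)) = 3 + 3*((2*F)/(3 + F)) = 3 + 3*(2*F/(3 + F)) = 3 + 6*F/(3 + F))
O(l(D))² = (9*(1 - 1)/(3 - 1))² = (9*0/2)² = (9*(½)*0)² = 0² = 0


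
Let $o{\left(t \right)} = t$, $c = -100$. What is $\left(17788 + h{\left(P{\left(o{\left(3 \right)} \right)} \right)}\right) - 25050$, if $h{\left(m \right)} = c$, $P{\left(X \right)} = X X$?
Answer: $-7362$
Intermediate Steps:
$P{\left(X \right)} = X^{2}$
$h{\left(m \right)} = -100$
$\left(17788 + h{\left(P{\left(o{\left(3 \right)} \right)} \right)}\right) - 25050 = \left(17788 - 100\right) - 25050 = 17688 - 25050 = -7362$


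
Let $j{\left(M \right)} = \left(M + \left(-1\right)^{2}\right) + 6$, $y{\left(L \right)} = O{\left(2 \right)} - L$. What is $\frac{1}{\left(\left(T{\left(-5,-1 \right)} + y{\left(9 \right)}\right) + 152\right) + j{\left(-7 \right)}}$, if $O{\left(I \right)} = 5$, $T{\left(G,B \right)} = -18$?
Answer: $\frac{1}{130} \approx 0.0076923$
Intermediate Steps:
$y{\left(L \right)} = 5 - L$
$j{\left(M \right)} = 7 + M$ ($j{\left(M \right)} = \left(M + 1\right) + 6 = \left(1 + M\right) + 6 = 7 + M$)
$\frac{1}{\left(\left(T{\left(-5,-1 \right)} + y{\left(9 \right)}\right) + 152\right) + j{\left(-7 \right)}} = \frac{1}{\left(\left(-18 + \left(5 - 9\right)\right) + 152\right) + \left(7 - 7\right)} = \frac{1}{\left(\left(-18 + \left(5 - 9\right)\right) + 152\right) + 0} = \frac{1}{\left(\left(-18 - 4\right) + 152\right) + 0} = \frac{1}{\left(-22 + 152\right) + 0} = \frac{1}{130 + 0} = \frac{1}{130}$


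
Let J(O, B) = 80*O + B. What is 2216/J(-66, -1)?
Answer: -2216/5281 ≈ -0.41962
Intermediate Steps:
J(O, B) = B + 80*O
2216/J(-66, -1) = 2216/(-1 + 80*(-66)) = 2216/(-1 - 5280) = 2216/(-5281) = 2216*(-1/5281) = -2216/5281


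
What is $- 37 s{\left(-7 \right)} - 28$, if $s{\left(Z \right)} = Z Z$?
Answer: $-1841$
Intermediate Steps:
$s{\left(Z \right)} = Z^{2}$
$- 37 s{\left(-7 \right)} - 28 = - 37 \left(-7\right)^{2} - 28 = \left(-37\right) 49 - 28 = -1813 - 28 = -1841$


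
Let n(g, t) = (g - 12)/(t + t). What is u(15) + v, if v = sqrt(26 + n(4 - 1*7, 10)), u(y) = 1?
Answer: 1 + sqrt(101)/2 ≈ 6.0249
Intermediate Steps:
n(g, t) = (-12 + g)/(2*t) (n(g, t) = (-12 + g)/((2*t)) = (-12 + g)*(1/(2*t)) = (-12 + g)/(2*t))
v = sqrt(101)/2 (v = sqrt(26 + (1/2)*(-12 + (4 - 1*7))/10) = sqrt(26 + (1/2)*(1/10)*(-12 + (4 - 7))) = sqrt(26 + (1/2)*(1/10)*(-12 - 3)) = sqrt(26 + (1/2)*(1/10)*(-15)) = sqrt(26 - 3/4) = sqrt(101/4) = sqrt(101)/2 ≈ 5.0249)
u(15) + v = 1 + sqrt(101)/2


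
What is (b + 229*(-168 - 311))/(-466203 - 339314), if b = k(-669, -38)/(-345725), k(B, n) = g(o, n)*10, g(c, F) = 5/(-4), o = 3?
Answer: 3033833677/22278989186 ≈ 0.13617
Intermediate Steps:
g(c, F) = -5/4 (g(c, F) = 5*(-1/4) = -5/4)
k(B, n) = -25/2 (k(B, n) = -5/4*10 = -25/2)
b = 1/27658 (b = -25/2/(-345725) = -25/2*(-1/345725) = 1/27658 ≈ 3.6156e-5)
(b + 229*(-168 - 311))/(-466203 - 339314) = (1/27658 + 229*(-168 - 311))/(-466203 - 339314) = (1/27658 + 229*(-479))/(-805517) = (1/27658 - 109691)*(-1/805517) = -3033833677/27658*(-1/805517) = 3033833677/22278989186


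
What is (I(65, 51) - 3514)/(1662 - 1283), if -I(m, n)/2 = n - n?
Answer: -3514/379 ≈ -9.2718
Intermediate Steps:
I(m, n) = 0 (I(m, n) = -2*(n - n) = -2*0 = 0)
(I(65, 51) - 3514)/(1662 - 1283) = (0 - 3514)/(1662 - 1283) = -3514/379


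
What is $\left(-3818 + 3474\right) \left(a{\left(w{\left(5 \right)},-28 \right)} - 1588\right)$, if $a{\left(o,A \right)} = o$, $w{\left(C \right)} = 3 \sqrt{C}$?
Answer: $546272 - 1032 \sqrt{5} \approx 5.4396 \cdot 10^{5}$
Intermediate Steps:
$\left(-3818 + 3474\right) \left(a{\left(w{\left(5 \right)},-28 \right)} - 1588\right) = \left(-3818 + 3474\right) \left(3 \sqrt{5} - 1588\right) = - 344 \left(-1588 + 3 \sqrt{5}\right) = 546272 - 1032 \sqrt{5}$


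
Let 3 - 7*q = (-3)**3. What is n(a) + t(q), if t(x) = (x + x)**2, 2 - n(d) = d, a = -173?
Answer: 12175/49 ≈ 248.47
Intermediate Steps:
n(d) = 2 - d
q = 30/7 (q = 3/7 - 1/7*(-3)**3 = 3/7 - 1/7*(-27) = 3/7 + 27/7 = 30/7 ≈ 4.2857)
t(x) = 4*x**2 (t(x) = (2*x)**2 = 4*x**2)
n(a) + t(q) = (2 - 1*(-173)) + 4*(30/7)**2 = (2 + 173) + 4*(900/49) = 175 + 3600/49 = 12175/49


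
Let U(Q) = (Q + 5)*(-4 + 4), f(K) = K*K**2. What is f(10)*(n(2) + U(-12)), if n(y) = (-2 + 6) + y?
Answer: 6000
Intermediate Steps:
n(y) = 4 + y
f(K) = K**3
U(Q) = 0 (U(Q) = (5 + Q)*0 = 0)
f(10)*(n(2) + U(-12)) = 10**3*((4 + 2) + 0) = 1000*(6 + 0) = 1000*6 = 6000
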